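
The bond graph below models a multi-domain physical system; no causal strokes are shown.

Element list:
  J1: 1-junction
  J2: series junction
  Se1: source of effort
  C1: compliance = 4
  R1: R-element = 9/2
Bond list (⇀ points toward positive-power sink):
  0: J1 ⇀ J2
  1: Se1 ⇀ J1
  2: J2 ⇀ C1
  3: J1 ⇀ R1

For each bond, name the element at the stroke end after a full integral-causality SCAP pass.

bond 0 →J1
bond 1 →J1
bond 2 →J2
bond 3 →R1

#1 |J1  (source Se1 imposes e)
#2 |J2  (C1 integral (e out))
#0 |J1  (closing 1-jn rule on J2)
#3 |R1  (J1 needs exactly one f-in)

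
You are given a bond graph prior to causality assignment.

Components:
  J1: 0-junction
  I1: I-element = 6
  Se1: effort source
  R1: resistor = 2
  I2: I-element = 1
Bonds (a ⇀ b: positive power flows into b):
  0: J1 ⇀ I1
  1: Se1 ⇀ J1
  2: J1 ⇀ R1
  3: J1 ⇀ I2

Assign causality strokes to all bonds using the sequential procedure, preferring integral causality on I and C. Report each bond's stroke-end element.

#1 stroke→J1  (Se1 (Se) sets effort on bond)
#0 stroke→I1  (common-e at J1 fixed by 1)
#2 stroke→R1  (J1: bond 1 brought effort, rest push out)
#3 stroke→I2  (J1 effort already set via bond 1)

b0 →I1
b1 →J1
b2 →R1
b3 →I2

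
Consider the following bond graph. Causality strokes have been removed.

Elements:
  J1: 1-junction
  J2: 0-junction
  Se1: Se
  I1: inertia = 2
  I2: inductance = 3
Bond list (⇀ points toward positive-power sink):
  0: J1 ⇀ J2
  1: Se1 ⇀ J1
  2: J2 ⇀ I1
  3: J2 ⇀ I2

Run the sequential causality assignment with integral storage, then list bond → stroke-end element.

β1 →J1  (Se1 (Se) sets effort on bond)
β0 →J2  (J1 needs exactly one f-in)
β2 →I1  (0-jn J2 has e-setter on 0)
β3 →I2  (J2: bond 0 brought effort, rest push out)

#0 →J2
#1 →J1
#2 →I1
#3 →I2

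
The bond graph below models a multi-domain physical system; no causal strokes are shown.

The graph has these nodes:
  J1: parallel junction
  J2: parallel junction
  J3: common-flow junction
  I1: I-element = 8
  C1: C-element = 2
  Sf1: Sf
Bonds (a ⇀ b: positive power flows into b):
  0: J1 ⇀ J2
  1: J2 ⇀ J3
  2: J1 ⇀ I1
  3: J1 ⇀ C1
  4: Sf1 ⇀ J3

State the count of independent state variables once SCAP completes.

b4 stroke→Sf1  (Sf1: flow source, stroke at near end)
b1 stroke→J3  (1-jn J3 has f-setter on 4)
b0 stroke→J2  (only one effort-in slot at J2)
b2 stroke→I1  (I1: I, integral causality)
b3 stroke→J1  (J1 needs exactly one e-in)

2  (C1, I1 all integral)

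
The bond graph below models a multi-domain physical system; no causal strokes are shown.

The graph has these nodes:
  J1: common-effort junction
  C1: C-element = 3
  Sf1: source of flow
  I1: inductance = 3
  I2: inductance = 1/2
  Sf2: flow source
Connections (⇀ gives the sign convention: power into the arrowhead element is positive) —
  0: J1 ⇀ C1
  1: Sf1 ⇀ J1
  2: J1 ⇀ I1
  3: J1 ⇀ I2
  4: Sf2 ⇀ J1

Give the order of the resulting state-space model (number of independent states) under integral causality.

β1 →Sf1  (source Sf1 imposes f)
β4 →Sf2  (source Sf2 imposes f)
β0 →J1  (C1 integral (e out))
β2 →I1  (J1 effort already set via bond 0)
β3 →I2  (J1: bond 0 brought effort, rest push out)

3  (C1, I1, I2 all integral)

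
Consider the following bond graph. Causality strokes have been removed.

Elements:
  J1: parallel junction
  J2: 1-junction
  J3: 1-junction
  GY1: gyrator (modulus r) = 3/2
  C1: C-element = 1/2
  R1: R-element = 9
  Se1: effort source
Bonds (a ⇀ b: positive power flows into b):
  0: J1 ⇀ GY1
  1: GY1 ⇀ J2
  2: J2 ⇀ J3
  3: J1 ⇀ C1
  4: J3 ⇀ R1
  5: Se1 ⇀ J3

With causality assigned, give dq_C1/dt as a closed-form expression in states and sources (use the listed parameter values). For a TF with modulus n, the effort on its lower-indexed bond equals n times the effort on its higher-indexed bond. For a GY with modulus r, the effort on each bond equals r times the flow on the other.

β5 stroke→J3  (Se1 (Se) sets effort on bond)
β3 stroke→J1  (prefer integral on C1)
β0 stroke→GY1  (common-e at J1 fixed by 3)
β1 stroke→GY1  (GY1 both-in/both-out from 0)
β2 stroke→J2  (common-f at J2 fixed by 1)
β4 stroke→J3  (J3 flow already set via bond 2)

dq_C1/dt = 2*E_Se1/3 - 8*q_C1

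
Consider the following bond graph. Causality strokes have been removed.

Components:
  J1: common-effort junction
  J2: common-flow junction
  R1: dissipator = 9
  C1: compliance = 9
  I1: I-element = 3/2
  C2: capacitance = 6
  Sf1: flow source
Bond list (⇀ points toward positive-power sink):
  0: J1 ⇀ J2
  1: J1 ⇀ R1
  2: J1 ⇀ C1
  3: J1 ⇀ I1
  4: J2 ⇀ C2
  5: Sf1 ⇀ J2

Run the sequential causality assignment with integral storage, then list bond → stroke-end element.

b5 |Sf1  (Sf1 fixes flow; stroke at Sf1)
b0 |J2  (J2 flow already set via bond 5)
b4 |J2  (1-jn J2 has f-setter on 5)
b2 |J1  (prefer integral on C1)
b1 |R1  (J1 effort already set via bond 2)
b3 |I1  (0-jn J1 has e-setter on 2)

b0 stroke at J2
b1 stroke at R1
b2 stroke at J1
b3 stroke at I1
b4 stroke at J2
b5 stroke at Sf1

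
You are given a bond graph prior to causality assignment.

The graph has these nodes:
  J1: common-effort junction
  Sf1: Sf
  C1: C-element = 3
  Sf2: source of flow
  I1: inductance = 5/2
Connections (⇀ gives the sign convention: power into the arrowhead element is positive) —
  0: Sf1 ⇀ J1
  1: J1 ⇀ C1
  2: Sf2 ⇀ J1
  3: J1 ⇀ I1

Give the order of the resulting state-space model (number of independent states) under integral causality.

2  (C1, I1 all integral)

b0 |Sf1  (Sf1: flow source, stroke at near end)
b2 |Sf2  (Sf2 fixes flow; stroke at Sf2)
b1 |J1  (C1 integral (e out))
b3 |I1  (J1 effort already set via bond 1)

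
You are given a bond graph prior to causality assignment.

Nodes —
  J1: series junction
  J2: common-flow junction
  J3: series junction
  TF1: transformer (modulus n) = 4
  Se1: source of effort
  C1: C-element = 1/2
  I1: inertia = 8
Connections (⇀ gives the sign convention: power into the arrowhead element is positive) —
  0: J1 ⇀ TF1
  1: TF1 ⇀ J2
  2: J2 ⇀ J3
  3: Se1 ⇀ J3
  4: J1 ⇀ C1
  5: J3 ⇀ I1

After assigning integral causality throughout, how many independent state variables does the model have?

2  (C1, I1 all integral)

bond 3 →J3  (Se1: effort source, stroke at far end)
bond 4 →J1  (prefer integral on C1)
bond 0 →TF1  (J1: last free bond brings flow in)
bond 1 →J2  (TF1 one-in-one-out from 0)
bond 2 →J3  (closing 1-jn rule on J2)
bond 5 →I1  (J3 needs exactly one f-in)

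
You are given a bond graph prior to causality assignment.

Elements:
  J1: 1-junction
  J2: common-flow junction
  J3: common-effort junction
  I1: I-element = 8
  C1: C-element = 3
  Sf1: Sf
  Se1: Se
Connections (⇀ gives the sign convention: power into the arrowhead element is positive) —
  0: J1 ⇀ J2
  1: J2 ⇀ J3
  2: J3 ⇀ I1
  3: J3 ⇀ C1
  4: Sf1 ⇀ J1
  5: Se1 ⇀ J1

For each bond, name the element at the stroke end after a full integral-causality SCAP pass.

b0 stroke at J1
b1 stroke at J2
b2 stroke at I1
b3 stroke at J3
b4 stroke at Sf1
b5 stroke at J1

bond 4 →Sf1  (Sf1 (Sf) sets flow on bond)
bond 5 →J1  (Se1: effort source, stroke at far end)
bond 0 →J1  (J1 flow already set via bond 4)
bond 1 →J2  (J2 flow already set via bond 0)
bond 2 →I1  (prefer integral on I1)
bond 3 →J3  (closing 0-jn rule on J3)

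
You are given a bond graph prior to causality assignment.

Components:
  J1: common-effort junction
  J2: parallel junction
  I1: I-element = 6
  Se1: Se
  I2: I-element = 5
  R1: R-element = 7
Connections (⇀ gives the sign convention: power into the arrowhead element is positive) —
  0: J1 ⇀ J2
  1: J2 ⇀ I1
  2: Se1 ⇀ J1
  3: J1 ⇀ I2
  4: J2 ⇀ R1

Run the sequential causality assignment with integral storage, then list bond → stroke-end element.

β2 →J1  (source Se1 imposes e)
β0 →J2  (common-e at J1 fixed by 2)
β3 →I2  (J1: bond 2 brought effort, rest push out)
β1 →I1  (common-e at J2 fixed by 0)
β4 →R1  (0-jn J2 has e-setter on 0)

bond 0 stroke→J2
bond 1 stroke→I1
bond 2 stroke→J1
bond 3 stroke→I2
bond 4 stroke→R1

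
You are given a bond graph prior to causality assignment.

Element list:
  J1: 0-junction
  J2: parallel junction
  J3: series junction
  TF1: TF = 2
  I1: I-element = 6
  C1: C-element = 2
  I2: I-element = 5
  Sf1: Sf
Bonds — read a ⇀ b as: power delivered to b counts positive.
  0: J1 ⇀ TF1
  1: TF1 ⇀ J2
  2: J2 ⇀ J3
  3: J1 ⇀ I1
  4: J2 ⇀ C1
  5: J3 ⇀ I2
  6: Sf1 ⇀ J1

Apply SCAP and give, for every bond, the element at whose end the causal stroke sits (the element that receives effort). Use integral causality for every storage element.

#6 stroke→Sf1  (Sf1 (Sf) sets flow on bond)
#3 stroke→I1  (I1 outputs flow p/I1)
#0 stroke→J1  (J1: last free bond brings effort in)
#1 stroke→TF1  (TF1 one-in-one-out from 0)
#4 stroke→J2  (prefer integral on C1)
#2 stroke→J3  (J2 effort already set via bond 4)
#5 stroke→I2  (closing 1-jn rule on J3)

β0 stroke→J1
β1 stroke→TF1
β2 stroke→J3
β3 stroke→I1
β4 stroke→J2
β5 stroke→I2
β6 stroke→Sf1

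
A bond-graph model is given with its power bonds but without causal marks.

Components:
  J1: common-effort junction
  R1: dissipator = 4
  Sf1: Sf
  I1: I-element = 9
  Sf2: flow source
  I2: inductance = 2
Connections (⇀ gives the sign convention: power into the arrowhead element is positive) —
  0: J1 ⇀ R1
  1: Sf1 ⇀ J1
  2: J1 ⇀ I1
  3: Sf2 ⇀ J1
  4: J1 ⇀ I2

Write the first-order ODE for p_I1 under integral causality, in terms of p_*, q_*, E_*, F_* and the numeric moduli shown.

β1 stroke→Sf1  (Sf1 fixes flow; stroke at Sf1)
β3 stroke→Sf2  (Sf2 (Sf) sets flow on bond)
β2 stroke→I1  (I1 integral (f out))
β4 stroke→I2  (prefer integral on I2)
β0 stroke→J1  (J1: last free bond brings effort in)

dp_I1/dt = 4*F_Sf1 + 4*F_Sf2 - 4*p_I1/9 - 2*p_I2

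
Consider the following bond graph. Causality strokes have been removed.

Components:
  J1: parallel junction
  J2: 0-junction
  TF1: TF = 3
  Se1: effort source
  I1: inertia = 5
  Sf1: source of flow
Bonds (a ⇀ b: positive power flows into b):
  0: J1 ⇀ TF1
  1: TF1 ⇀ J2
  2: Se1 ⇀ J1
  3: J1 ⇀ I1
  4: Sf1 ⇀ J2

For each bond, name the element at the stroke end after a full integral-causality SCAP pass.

β0 stroke at TF1
β1 stroke at J2
β2 stroke at J1
β3 stroke at I1
β4 stroke at Sf1

β2 |J1  (Se1: effort source, stroke at far end)
β4 |Sf1  (Sf1 (Sf) sets flow on bond)
β0 |TF1  (J1: bond 2 brought effort, rest push out)
β3 |I1  (J1: bond 2 brought effort, rest push out)
β1 |J2  (J2: last free bond brings effort in)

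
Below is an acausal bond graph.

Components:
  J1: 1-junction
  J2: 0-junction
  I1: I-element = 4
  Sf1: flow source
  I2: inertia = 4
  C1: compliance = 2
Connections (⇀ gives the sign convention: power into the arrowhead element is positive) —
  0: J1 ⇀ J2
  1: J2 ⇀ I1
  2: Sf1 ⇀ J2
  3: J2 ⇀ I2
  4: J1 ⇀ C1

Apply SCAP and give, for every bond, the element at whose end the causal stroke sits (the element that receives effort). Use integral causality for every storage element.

bond 0 →J2
bond 1 →I1
bond 2 →Sf1
bond 3 →I2
bond 4 →J1

β2 stroke→Sf1  (Sf1 (Sf) sets flow on bond)
β1 stroke→I1  (I1 outputs flow p/I1)
β3 stroke→I2  (I2 integral (f out))
β0 stroke→J2  (only one effort-in slot at J2)
β4 stroke→J1  (J1: bond 0 brought flow, rest push out)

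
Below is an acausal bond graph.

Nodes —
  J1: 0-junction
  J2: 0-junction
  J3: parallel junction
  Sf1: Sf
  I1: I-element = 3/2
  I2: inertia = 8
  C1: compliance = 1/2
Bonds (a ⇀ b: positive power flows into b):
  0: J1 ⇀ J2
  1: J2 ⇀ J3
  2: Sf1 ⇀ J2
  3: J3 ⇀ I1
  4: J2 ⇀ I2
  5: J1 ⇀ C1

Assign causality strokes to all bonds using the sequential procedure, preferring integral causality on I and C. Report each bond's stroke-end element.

b2 stroke at Sf1  (source Sf1 imposes f)
b3 stroke at I1  (I1: I, integral causality)
b1 stroke at J3  (closing 0-jn rule on J3)
b4 stroke at I2  (prefer integral on I2)
b0 stroke at J2  (only one effort-in slot at J2)
b5 stroke at J1  (J1 needs exactly one e-in)

β0 →J2
β1 →J3
β2 →Sf1
β3 →I1
β4 →I2
β5 →J1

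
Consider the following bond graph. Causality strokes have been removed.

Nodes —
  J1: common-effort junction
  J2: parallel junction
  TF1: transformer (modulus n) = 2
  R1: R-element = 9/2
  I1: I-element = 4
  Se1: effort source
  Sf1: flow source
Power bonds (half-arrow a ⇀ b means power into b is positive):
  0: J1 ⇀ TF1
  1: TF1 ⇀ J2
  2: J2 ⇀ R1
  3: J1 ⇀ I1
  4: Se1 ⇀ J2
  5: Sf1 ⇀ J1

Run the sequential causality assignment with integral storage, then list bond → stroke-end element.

#0 stroke→J1
#1 stroke→TF1
#2 stroke→R1
#3 stroke→I1
#4 stroke→J2
#5 stroke→Sf1

b4 stroke at J2  (source Se1 imposes e)
b5 stroke at Sf1  (Sf1 fixes flow; stroke at Sf1)
b1 stroke at TF1  (0-jn J2 has e-setter on 4)
b2 stroke at R1  (J2 effort already set via bond 4)
b0 stroke at J1  (TF TF1: opposite of bond 1)
b3 stroke at I1  (J1: bond 0 brought effort, rest push out)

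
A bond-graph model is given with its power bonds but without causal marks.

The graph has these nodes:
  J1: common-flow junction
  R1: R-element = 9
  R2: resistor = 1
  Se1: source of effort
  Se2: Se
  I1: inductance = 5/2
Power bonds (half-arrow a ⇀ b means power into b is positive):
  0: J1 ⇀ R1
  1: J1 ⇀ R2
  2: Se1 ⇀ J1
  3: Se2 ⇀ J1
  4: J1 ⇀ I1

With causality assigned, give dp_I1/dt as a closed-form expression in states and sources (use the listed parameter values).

β2 |J1  (Se1: effort source, stroke at far end)
β3 |J1  (Se2 fixes effort; stroke away)
β4 |I1  (I1: I, integral causality)
β0 |J1  (J1: bond 4 brought flow, rest push out)
β1 |J1  (J1 flow already set via bond 4)

dp_I1/dt = E_Se1 + E_Se2 - 4*p_I1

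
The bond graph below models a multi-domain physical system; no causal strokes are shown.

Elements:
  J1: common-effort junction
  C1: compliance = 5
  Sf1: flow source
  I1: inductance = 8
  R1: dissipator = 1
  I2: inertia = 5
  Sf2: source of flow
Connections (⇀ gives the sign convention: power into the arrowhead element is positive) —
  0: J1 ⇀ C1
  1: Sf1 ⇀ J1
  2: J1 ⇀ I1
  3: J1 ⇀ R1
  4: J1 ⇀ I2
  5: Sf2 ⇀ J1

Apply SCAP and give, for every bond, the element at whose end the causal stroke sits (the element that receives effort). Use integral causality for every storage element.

#1 →Sf1  (Sf1: flow source, stroke at near end)
#5 →Sf2  (source Sf2 imposes f)
#0 →J1  (prefer integral on C1)
#2 →I1  (common-e at J1 fixed by 0)
#3 →R1  (J1 effort already set via bond 0)
#4 →I2  (common-e at J1 fixed by 0)

bond 0 stroke→J1
bond 1 stroke→Sf1
bond 2 stroke→I1
bond 3 stroke→R1
bond 4 stroke→I2
bond 5 stroke→Sf2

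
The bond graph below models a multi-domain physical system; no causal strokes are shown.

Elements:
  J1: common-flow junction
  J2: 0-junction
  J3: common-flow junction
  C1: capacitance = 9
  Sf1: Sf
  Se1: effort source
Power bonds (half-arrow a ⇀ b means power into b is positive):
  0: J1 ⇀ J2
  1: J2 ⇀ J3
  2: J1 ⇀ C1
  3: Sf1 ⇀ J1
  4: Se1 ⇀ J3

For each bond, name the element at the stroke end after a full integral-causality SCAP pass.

#3 stroke→Sf1  (source Sf1 imposes f)
#4 stroke→J3  (Se1 (Se) sets effort on bond)
#0 stroke→J1  (J1: bond 3 brought flow, rest push out)
#2 stroke→J1  (common-f at J1 fixed by 3)
#1 stroke→J2  (J2 needs exactly one e-in)

#0 |J1
#1 |J2
#2 |J1
#3 |Sf1
#4 |J3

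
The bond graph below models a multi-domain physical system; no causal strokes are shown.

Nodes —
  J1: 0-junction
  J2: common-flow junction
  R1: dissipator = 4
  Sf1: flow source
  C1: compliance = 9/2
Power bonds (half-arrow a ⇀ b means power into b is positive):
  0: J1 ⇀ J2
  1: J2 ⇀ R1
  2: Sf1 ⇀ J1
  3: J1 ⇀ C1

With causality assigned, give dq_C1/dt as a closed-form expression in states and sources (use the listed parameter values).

β2 stroke at Sf1  (source Sf1 imposes f)
β3 stroke at J1  (prefer integral on C1)
β0 stroke at J2  (common-e at J1 fixed by 3)
β1 stroke at R1  (closing 1-jn rule on J2)

dq_C1/dt = F_Sf1 - q_C1/18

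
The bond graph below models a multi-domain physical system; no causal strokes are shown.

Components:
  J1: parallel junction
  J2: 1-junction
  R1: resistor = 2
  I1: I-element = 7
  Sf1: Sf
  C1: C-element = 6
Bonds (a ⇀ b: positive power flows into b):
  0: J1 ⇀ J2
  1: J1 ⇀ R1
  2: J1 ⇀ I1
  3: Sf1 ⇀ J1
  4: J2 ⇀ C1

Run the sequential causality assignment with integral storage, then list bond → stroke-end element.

β3 stroke→Sf1  (Sf1: flow source, stroke at near end)
β2 stroke→I1  (I1 outputs flow p/I1)
β4 stroke→J2  (C1 integral (e out))
β0 stroke→J1  (J2 needs exactly one f-in)
β1 stroke→R1  (common-e at J1 fixed by 0)

#0 stroke→J1
#1 stroke→R1
#2 stroke→I1
#3 stroke→Sf1
#4 stroke→J2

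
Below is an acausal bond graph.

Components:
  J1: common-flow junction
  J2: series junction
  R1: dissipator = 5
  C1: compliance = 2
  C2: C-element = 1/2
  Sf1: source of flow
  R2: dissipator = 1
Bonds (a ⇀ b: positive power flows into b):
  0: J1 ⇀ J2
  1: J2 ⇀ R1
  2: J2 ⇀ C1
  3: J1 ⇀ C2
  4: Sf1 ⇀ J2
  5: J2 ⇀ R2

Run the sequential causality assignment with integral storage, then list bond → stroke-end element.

β0 stroke at J2
β1 stroke at J2
β2 stroke at J2
β3 stroke at J1
β4 stroke at Sf1
β5 stroke at J2

β4 →Sf1  (source Sf1 imposes f)
β0 →J2  (1-jn J2 has f-setter on 4)
β1 →J2  (J2 flow already set via bond 4)
β2 →J2  (common-f at J2 fixed by 4)
β5 →J2  (J2 flow already set via bond 4)
β3 →J1  (1-jn J1 has f-setter on 0)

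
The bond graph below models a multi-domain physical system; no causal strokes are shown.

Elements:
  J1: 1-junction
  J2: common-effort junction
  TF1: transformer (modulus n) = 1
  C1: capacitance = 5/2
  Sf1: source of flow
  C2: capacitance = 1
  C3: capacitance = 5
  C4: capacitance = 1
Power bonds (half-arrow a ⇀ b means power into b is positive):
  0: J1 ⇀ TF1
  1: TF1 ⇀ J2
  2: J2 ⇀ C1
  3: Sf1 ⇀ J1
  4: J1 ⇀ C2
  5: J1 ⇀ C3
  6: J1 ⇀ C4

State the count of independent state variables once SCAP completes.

4  (C1, C2, C3, C4 all integral)

b3 stroke→Sf1  (Sf1: flow source, stroke at near end)
b0 stroke→J1  (J1 flow already set via bond 3)
b4 stroke→J1  (J1: bond 3 brought flow, rest push out)
b5 stroke→J1  (J1 flow already set via bond 3)
b6 stroke→J1  (J1 flow already set via bond 3)
b1 stroke→TF1  (TF1: transformer flips bond 0)
b2 stroke→J2  (only one effort-in slot at J2)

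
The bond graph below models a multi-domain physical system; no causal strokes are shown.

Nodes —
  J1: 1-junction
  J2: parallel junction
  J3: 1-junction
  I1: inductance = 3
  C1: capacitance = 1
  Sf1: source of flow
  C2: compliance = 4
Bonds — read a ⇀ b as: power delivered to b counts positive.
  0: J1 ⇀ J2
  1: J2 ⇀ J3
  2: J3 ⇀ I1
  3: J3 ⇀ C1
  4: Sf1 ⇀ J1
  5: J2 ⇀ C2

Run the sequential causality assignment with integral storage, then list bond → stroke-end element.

β4 →Sf1  (Sf1 (Sf) sets flow on bond)
β0 →J1  (1-jn J1 has f-setter on 4)
β2 →I1  (I1: I, integral causality)
β1 →J3  (J3 flow already set via bond 2)
β3 →J3  (J3 flow already set via bond 2)
β5 →J2  (closing 0-jn rule on J2)

β0 stroke→J1
β1 stroke→J3
β2 stroke→I1
β3 stroke→J3
β4 stroke→Sf1
β5 stroke→J2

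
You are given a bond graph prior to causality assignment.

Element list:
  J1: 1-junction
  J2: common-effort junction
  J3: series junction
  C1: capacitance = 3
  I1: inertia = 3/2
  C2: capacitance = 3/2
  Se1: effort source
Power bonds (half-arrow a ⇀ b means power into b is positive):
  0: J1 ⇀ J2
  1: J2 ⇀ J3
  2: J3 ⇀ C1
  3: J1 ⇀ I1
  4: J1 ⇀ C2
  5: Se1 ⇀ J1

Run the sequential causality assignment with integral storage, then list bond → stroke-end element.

#5 stroke→J1  (Se1 (Se) sets effort on bond)
#2 stroke→J3  (C1 integral (e out))
#1 stroke→J2  (closing 1-jn rule on J3)
#0 stroke→J1  (J2 effort already set via bond 1)
#3 stroke→I1  (I1: I, integral causality)
#4 stroke→J1  (J1: bond 3 brought flow, rest push out)

b0 |J1
b1 |J2
b2 |J3
b3 |I1
b4 |J1
b5 |J1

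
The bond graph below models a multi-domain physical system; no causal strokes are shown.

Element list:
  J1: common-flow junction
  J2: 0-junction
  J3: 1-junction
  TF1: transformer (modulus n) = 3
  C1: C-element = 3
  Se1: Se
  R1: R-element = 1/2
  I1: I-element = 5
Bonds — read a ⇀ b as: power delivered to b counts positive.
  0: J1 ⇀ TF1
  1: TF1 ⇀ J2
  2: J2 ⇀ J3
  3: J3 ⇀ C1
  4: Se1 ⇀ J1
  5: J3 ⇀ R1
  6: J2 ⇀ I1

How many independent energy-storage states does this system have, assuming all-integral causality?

b4 stroke→J1  (source Se1 imposes e)
b0 stroke→TF1  (only one flow-in slot at J1)
b1 stroke→J2  (through TF1, causality passes straight; one stroke at TF1)
b2 stroke→J3  (common-e at J2 fixed by 1)
b6 stroke→I1  (common-e at J2 fixed by 1)
b3 stroke→J3  (C1: C, integral causality)
b5 stroke→R1  (J3: last free bond brings flow in)

2  (C1, I1 all integral)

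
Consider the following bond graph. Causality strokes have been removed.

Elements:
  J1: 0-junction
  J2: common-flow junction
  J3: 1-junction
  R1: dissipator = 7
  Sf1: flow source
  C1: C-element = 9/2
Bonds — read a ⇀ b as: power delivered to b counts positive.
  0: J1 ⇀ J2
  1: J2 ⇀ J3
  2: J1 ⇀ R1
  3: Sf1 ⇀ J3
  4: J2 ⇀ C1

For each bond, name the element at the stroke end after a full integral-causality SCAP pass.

β0 stroke→J2
β1 stroke→J3
β2 stroke→J1
β3 stroke→Sf1
β4 stroke→J2

bond 3 stroke at Sf1  (source Sf1 imposes f)
bond 1 stroke at J3  (1-jn J3 has f-setter on 3)
bond 0 stroke at J2  (1-jn J2 has f-setter on 1)
bond 4 stroke at J2  (J2 flow already set via bond 1)
bond 2 stroke at J1  (J1: last free bond brings effort in)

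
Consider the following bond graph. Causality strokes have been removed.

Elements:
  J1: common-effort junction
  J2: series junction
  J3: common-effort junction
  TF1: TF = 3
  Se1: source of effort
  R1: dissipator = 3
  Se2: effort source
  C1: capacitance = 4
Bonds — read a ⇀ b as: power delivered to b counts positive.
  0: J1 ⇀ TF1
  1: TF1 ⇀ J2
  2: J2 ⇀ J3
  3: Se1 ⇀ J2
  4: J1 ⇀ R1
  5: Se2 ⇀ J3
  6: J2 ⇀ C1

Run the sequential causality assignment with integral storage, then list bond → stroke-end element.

b3 |J2  (source Se1 imposes e)
b5 |J3  (Se2 (Se) sets effort on bond)
b2 |J2  (0-jn J3 has e-setter on 5)
b6 |J2  (C1: C, integral causality)
b1 |TF1  (J2: last free bond brings flow in)
b0 |J1  (TF TF1: opposite of bond 1)
b4 |R1  (0-jn J1 has e-setter on 0)

β0 stroke→J1
β1 stroke→TF1
β2 stroke→J2
β3 stroke→J2
β4 stroke→R1
β5 stroke→J3
β6 stroke→J2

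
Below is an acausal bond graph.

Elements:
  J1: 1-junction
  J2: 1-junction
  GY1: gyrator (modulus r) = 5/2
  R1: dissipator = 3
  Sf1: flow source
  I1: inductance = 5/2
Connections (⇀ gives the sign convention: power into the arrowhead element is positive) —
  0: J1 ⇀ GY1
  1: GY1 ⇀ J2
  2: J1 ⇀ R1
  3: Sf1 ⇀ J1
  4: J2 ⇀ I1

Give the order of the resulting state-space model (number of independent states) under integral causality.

1  (I1 all integral)

#3 |Sf1  (Sf1: flow source, stroke at near end)
#0 |J1  (common-f at J1 fixed by 3)
#2 |J1  (J1: bond 3 brought flow, rest push out)
#1 |J2  (GY1 both-in/both-out from 0)
#4 |I1  (J2 needs exactly one f-in)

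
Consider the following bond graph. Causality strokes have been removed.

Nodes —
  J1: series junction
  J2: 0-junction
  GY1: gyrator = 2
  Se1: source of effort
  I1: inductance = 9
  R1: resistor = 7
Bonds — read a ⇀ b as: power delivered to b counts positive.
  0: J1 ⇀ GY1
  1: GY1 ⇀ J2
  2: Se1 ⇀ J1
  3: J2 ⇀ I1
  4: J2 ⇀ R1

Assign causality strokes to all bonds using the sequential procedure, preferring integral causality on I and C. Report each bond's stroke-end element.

β0 stroke at GY1
β1 stroke at GY1
β2 stroke at J1
β3 stroke at I1
β4 stroke at J2

bond 2 |J1  (Se1 (Se) sets effort on bond)
bond 0 |GY1  (closing 1-jn rule on J1)
bond 1 |GY1  (GY1 both-in/both-out from 0)
bond 3 |I1  (I1 integral (f out))
bond 4 |J2  (J2 needs exactly one e-in)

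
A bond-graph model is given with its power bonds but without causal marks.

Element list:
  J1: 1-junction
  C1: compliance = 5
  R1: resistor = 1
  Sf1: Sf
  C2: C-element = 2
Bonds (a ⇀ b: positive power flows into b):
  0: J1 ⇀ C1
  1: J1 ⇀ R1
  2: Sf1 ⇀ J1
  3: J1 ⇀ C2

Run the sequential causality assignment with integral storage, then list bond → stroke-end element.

bond 0 →J1
bond 1 →J1
bond 2 →Sf1
bond 3 →J1

#2 |Sf1  (source Sf1 imposes f)
#0 |J1  (1-jn J1 has f-setter on 2)
#1 |J1  (J1 flow already set via bond 2)
#3 |J1  (1-jn J1 has f-setter on 2)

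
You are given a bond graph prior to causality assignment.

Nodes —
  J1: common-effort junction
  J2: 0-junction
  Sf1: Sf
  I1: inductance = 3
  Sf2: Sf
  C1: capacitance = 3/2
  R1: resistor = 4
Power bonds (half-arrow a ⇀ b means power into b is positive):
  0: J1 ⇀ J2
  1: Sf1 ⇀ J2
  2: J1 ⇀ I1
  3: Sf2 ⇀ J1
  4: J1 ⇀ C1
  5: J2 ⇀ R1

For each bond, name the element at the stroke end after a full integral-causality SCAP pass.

β0 →J2
β1 →Sf1
β2 →I1
β3 →Sf2
β4 →J1
β5 →R1

#1 →Sf1  (source Sf1 imposes f)
#3 →Sf2  (Sf2 fixes flow; stroke at Sf2)
#2 →I1  (I1 outputs flow p/I1)
#4 →J1  (C1: C, integral causality)
#0 →J2  (J1: bond 4 brought effort, rest push out)
#5 →R1  (0-jn J2 has e-setter on 0)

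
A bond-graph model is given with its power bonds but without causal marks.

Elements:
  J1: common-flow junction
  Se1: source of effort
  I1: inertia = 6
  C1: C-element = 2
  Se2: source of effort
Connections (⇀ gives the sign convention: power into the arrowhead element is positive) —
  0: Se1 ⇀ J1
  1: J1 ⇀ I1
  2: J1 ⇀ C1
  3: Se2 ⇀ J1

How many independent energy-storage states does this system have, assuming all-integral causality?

2  (C1, I1 all integral)

β0 |J1  (source Se1 imposes e)
β3 |J1  (Se2: effort source, stroke at far end)
β1 |I1  (I1 integral (f out))
β2 |J1  (1-jn J1 has f-setter on 1)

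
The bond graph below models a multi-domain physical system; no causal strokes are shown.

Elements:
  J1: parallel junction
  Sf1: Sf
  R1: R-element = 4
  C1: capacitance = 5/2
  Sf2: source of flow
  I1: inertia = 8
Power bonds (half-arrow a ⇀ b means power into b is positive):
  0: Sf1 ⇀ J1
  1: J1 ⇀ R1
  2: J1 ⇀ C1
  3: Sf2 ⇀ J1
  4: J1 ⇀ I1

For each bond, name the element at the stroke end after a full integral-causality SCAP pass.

β0 →Sf1
β1 →R1
β2 →J1
β3 →Sf2
β4 →I1

#0 stroke at Sf1  (Sf1 fixes flow; stroke at Sf1)
#3 stroke at Sf2  (Sf2: flow source, stroke at near end)
#2 stroke at J1  (C1 integral (e out))
#1 stroke at R1  (0-jn J1 has e-setter on 2)
#4 stroke at I1  (J1: bond 2 brought effort, rest push out)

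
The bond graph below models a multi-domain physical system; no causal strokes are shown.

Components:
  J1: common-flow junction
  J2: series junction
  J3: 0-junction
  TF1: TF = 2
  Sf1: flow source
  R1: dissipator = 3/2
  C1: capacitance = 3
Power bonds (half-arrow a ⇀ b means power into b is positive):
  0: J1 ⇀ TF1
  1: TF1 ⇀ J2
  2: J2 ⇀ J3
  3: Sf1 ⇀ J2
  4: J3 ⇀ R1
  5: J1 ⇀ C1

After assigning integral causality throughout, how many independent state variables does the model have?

1  (C1 all integral)

β3 |Sf1  (Sf1: flow source, stroke at near end)
β1 |J2  (1-jn J2 has f-setter on 3)
β2 |J2  (common-f at J2 fixed by 3)
β4 |J3  (J3: last free bond brings effort in)
β0 |TF1  (TF TF1: opposite of bond 1)
β5 |J1  (common-f at J1 fixed by 0)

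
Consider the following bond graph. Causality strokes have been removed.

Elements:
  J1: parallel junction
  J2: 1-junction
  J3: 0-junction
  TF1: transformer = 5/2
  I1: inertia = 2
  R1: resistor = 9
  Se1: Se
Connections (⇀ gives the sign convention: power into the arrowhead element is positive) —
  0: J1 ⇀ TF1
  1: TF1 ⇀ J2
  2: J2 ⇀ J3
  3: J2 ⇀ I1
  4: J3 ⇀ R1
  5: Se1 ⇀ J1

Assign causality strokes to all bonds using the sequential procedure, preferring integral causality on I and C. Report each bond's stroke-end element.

β5 |J1  (Se1: effort source, stroke at far end)
β0 |TF1  (0-jn J1 has e-setter on 5)
β1 |J2  (through TF1, causality passes straight; one stroke at TF1)
β3 |I1  (prefer integral on I1)
β2 |J2  (common-f at J2 fixed by 3)
β4 |J3  (J3: last free bond brings effort in)

b0 stroke→TF1
b1 stroke→J2
b2 stroke→J2
b3 stroke→I1
b4 stroke→J3
b5 stroke→J1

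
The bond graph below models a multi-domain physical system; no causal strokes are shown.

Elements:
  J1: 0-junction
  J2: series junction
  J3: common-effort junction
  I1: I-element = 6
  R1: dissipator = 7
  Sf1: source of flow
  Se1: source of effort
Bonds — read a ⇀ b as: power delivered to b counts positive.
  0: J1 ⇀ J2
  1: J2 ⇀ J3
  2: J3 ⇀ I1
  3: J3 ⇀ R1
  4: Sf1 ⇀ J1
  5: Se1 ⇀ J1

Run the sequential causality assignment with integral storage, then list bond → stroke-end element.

β4 stroke at Sf1  (Sf1 fixes flow; stroke at Sf1)
β5 stroke at J1  (source Se1 imposes e)
β0 stroke at J2  (J1 effort already set via bond 5)
β1 stroke at J3  (J2 needs exactly one f-in)
β2 stroke at I1  (common-e at J3 fixed by 1)
β3 stroke at R1  (J3: bond 1 brought effort, rest push out)

bond 0 stroke→J2
bond 1 stroke→J3
bond 2 stroke→I1
bond 3 stroke→R1
bond 4 stroke→Sf1
bond 5 stroke→J1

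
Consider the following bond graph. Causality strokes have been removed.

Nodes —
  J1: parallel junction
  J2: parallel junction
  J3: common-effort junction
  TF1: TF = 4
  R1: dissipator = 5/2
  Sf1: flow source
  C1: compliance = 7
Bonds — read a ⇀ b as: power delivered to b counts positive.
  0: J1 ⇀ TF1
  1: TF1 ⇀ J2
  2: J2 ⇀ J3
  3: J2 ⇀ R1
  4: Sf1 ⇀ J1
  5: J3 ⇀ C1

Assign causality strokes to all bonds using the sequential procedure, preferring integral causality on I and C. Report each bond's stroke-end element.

bond 0 stroke→J1
bond 1 stroke→TF1
bond 2 stroke→J2
bond 3 stroke→R1
bond 4 stroke→Sf1
bond 5 stroke→J3

bond 4 stroke at Sf1  (Sf1: flow source, stroke at near end)
bond 0 stroke at J1  (J1: last free bond brings effort in)
bond 1 stroke at TF1  (TF TF1: opposite of bond 0)
bond 5 stroke at J3  (C1 outputs effort q/C1)
bond 2 stroke at J2  (J3 effort already set via bond 5)
bond 3 stroke at R1  (J2 effort already set via bond 2)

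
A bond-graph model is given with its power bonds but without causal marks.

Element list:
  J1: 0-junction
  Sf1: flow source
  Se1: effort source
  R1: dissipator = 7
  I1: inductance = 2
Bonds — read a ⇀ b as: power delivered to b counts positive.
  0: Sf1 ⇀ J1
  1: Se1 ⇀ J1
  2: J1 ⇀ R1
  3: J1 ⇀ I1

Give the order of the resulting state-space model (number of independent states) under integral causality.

1  (I1 all integral)

#0 |Sf1  (Sf1 fixes flow; stroke at Sf1)
#1 |J1  (Se1 (Se) sets effort on bond)
#2 |R1  (J1: bond 1 brought effort, rest push out)
#3 |I1  (0-jn J1 has e-setter on 1)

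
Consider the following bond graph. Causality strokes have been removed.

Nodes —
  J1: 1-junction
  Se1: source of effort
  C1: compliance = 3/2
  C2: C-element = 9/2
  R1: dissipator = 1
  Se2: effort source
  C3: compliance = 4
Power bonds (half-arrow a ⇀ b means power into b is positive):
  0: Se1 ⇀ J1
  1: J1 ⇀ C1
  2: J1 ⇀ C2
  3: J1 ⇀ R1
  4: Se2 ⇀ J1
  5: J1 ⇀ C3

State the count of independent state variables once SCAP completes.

3  (C1, C2, C3 all integral)

#0 stroke at J1  (Se1 (Se) sets effort on bond)
#4 stroke at J1  (Se2 fixes effort; stroke away)
#1 stroke at J1  (prefer integral on C1)
#2 stroke at J1  (prefer integral on C2)
#5 stroke at J1  (prefer integral on C3)
#3 stroke at R1  (J1: last free bond brings flow in)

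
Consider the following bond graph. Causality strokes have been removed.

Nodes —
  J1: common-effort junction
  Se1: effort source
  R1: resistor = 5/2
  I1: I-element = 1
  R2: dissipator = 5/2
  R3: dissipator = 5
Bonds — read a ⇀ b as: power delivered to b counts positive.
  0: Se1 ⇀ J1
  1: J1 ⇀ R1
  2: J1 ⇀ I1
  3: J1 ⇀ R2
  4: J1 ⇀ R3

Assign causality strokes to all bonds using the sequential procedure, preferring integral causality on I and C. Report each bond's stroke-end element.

#0 stroke at J1  (source Se1 imposes e)
#1 stroke at R1  (J1: bond 0 brought effort, rest push out)
#2 stroke at I1  (J1: bond 0 brought effort, rest push out)
#3 stroke at R2  (common-e at J1 fixed by 0)
#4 stroke at R3  (J1 effort already set via bond 0)

#0 |J1
#1 |R1
#2 |I1
#3 |R2
#4 |R3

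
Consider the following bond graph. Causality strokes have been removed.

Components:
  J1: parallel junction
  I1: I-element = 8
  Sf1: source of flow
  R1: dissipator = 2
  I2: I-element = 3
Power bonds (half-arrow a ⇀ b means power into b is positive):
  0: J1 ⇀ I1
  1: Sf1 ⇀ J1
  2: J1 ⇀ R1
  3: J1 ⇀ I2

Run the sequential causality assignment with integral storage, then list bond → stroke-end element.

#1 →Sf1  (source Sf1 imposes f)
#0 →I1  (prefer integral on I1)
#3 →I2  (I2 outputs flow p/I2)
#2 →J1  (only one effort-in slot at J1)

#0 |I1
#1 |Sf1
#2 |J1
#3 |I2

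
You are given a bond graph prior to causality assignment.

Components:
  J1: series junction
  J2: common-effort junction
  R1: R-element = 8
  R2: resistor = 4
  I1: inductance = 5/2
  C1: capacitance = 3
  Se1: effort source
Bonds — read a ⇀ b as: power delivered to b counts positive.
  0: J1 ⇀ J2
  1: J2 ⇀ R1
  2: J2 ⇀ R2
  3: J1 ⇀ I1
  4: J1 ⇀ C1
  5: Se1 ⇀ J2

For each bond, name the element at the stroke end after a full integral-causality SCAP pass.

bond 0 stroke at J1
bond 1 stroke at R1
bond 2 stroke at R2
bond 3 stroke at I1
bond 4 stroke at J1
bond 5 stroke at J2

β5 stroke→J2  (Se1 (Se) sets effort on bond)
β0 stroke→J1  (common-e at J2 fixed by 5)
β1 stroke→R1  (0-jn J2 has e-setter on 5)
β2 stroke→R2  (J2: bond 5 brought effort, rest push out)
β3 stroke→I1  (I1: I, integral causality)
β4 stroke→J1  (1-jn J1 has f-setter on 3)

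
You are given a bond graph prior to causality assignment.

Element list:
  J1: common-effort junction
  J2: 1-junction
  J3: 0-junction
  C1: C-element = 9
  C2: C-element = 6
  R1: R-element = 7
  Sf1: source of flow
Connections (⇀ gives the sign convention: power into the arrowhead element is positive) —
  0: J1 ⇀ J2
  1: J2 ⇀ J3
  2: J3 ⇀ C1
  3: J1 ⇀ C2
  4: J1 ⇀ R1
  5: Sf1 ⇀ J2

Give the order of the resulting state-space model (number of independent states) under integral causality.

β5 stroke at Sf1  (source Sf1 imposes f)
β0 stroke at J2  (1-jn J2 has f-setter on 5)
β1 stroke at J2  (common-f at J2 fixed by 5)
β2 stroke at J3  (closing 0-jn rule on J3)
β3 stroke at J1  (C2 outputs effort q/C2)
β4 stroke at R1  (J1: bond 3 brought effort, rest push out)

2  (C1, C2 all integral)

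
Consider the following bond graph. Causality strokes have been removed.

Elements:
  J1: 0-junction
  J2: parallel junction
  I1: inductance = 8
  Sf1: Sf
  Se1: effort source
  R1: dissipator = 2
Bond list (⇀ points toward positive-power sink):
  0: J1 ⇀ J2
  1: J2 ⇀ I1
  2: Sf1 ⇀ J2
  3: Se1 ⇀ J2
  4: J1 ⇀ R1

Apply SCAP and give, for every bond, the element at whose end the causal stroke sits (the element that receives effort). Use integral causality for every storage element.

bond 0 |J1
bond 1 |I1
bond 2 |Sf1
bond 3 |J2
bond 4 |R1

b2 |Sf1  (Sf1 (Sf) sets flow on bond)
b3 |J2  (Se1 fixes effort; stroke away)
b0 |J1  (J2: bond 3 brought effort, rest push out)
b1 |I1  (common-e at J2 fixed by 3)
b4 |R1  (J1: bond 0 brought effort, rest push out)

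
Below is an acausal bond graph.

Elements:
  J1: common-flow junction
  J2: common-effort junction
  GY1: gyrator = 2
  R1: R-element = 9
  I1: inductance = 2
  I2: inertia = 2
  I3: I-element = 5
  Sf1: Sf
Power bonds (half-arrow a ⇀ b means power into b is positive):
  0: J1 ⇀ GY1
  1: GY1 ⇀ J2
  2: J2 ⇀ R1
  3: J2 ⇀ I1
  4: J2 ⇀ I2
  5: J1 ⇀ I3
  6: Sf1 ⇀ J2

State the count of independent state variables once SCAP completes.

3  (I1, I2, I3 all integral)

β6 →Sf1  (source Sf1 imposes f)
β3 →I1  (I1 outputs flow p/I1)
β4 →I2  (I2 outputs flow p/I2)
β5 →I3  (I3: I, integral causality)
β0 →J1  (1-jn J1 has f-setter on 5)
β1 →J2  (GY1: gyrator matches bond 0)
β2 →R1  (0-jn J2 has e-setter on 1)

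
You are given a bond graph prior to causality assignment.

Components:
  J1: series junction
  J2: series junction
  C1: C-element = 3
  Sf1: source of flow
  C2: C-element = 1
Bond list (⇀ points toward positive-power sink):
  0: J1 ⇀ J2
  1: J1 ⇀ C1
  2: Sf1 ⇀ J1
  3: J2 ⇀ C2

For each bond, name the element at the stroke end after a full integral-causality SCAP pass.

#2 stroke→Sf1  (source Sf1 imposes f)
#0 stroke→J1  (common-f at J1 fixed by 2)
#1 stroke→J1  (1-jn J1 has f-setter on 2)
#3 stroke→J2  (1-jn J2 has f-setter on 0)

#0 stroke at J1
#1 stroke at J1
#2 stroke at Sf1
#3 stroke at J2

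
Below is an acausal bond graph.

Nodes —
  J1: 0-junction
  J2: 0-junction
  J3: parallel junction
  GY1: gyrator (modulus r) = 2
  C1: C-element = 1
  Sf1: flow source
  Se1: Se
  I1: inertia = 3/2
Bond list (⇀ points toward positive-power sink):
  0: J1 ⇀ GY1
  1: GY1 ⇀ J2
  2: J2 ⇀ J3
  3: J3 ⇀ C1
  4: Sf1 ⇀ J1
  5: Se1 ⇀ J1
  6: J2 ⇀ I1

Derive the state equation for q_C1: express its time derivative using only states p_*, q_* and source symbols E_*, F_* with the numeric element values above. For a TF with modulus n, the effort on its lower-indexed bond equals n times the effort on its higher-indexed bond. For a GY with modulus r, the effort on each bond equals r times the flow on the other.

b4 |Sf1  (Sf1 (Sf) sets flow on bond)
b5 |J1  (Se1 fixes effort; stroke away)
b0 |GY1  (0-jn J1 has e-setter on 5)
b1 |GY1  (GY1: gyrator matches bond 0)
b3 |J3  (prefer integral on C1)
b2 |J2  (0-jn J3 has e-setter on 3)
b6 |I1  (J2: bond 2 brought effort, rest push out)

dq_C1/dt = E_Se1/2 - 2*p_I1/3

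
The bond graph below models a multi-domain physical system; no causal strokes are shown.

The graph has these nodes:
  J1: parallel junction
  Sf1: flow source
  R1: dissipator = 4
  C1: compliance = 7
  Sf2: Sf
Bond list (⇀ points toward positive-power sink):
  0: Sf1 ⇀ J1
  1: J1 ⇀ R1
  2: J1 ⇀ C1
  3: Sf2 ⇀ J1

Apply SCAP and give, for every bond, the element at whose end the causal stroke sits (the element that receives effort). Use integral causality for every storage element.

β0 stroke at Sf1  (Sf1 fixes flow; stroke at Sf1)
β3 stroke at Sf2  (Sf2: flow source, stroke at near end)
β2 stroke at J1  (prefer integral on C1)
β1 stroke at R1  (common-e at J1 fixed by 2)

#0 stroke→Sf1
#1 stroke→R1
#2 stroke→J1
#3 stroke→Sf2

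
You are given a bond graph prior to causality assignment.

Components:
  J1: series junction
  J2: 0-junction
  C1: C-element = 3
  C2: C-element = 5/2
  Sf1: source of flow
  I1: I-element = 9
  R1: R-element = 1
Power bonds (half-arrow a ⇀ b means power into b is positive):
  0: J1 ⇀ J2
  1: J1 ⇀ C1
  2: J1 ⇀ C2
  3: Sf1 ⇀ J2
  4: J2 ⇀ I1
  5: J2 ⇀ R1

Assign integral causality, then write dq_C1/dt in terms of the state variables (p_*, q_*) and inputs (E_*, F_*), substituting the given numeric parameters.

dq_C1/dt = -F_Sf1 + p_I1/9 - q_C1/3 - 2*q_C2/5

b3 |Sf1  (Sf1: flow source, stroke at near end)
b1 |J1  (prefer integral on C1)
b2 |J1  (C2 integral (e out))
b0 |J2  (closing 1-jn rule on J1)
b4 |I1  (0-jn J2 has e-setter on 0)
b5 |R1  (J2 effort already set via bond 0)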